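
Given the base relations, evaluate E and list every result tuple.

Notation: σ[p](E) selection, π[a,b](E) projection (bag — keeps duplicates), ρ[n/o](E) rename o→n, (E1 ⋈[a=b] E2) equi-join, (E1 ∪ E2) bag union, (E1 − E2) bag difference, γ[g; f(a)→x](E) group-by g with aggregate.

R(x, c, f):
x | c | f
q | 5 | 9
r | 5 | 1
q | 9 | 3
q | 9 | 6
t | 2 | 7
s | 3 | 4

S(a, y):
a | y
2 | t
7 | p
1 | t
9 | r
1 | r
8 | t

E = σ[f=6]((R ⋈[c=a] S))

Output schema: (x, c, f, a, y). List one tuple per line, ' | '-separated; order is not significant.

Subexpression sizes:
  R → 6
  S → 6
  (R ⋈[c=a] S) → 3
  σ[f=6]((R ⋈[c=a] S)) → 1

== RESULT ==
x | c | f | a | y
q | 9 | 6 | 9 | r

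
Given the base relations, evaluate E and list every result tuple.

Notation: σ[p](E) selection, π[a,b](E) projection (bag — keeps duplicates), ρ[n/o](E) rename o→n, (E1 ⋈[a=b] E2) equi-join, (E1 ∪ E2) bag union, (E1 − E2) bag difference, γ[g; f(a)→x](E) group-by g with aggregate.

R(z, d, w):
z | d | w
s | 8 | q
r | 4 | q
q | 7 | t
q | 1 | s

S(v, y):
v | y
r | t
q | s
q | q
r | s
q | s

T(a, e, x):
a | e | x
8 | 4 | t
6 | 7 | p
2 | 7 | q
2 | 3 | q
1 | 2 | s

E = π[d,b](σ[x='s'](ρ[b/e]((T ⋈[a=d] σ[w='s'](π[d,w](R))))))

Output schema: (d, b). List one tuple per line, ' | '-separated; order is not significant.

Stepwise |·|:
  T → 5
  R → 4
  π[d,w](R) → 4
  σ[w='s'](π[d,w](R)) → 1
  (T ⋈[a=d] σ[w='s'](π[d,w](R))) → 1
  ρ[b/e]((T ⋈[a=d] σ[w='s'](π[d,w](R)))) → 1
  σ[x='s'](ρ[b/e]((T ⋈[a=d] σ[w='s'](π[d,w](R))))) → 1
  π[d,b](σ[x='s'](ρ[b/e]((T ⋈[a=d] σ[w='s'](π[d,w](R)))))) → 1

== RESULT ==
d | b
1 | 2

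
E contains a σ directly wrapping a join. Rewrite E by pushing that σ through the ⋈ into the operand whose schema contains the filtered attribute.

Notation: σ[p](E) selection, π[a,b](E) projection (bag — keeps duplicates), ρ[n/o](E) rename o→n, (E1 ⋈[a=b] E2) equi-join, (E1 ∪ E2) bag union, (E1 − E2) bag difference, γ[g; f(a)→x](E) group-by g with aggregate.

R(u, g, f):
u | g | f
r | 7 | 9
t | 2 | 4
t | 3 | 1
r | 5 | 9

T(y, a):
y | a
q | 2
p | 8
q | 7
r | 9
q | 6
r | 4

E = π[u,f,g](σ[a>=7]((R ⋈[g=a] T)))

σ filters on a, owned by the right side.
E' = π[u,f,g]((R ⋈[g=a] σ[a>=7](T)))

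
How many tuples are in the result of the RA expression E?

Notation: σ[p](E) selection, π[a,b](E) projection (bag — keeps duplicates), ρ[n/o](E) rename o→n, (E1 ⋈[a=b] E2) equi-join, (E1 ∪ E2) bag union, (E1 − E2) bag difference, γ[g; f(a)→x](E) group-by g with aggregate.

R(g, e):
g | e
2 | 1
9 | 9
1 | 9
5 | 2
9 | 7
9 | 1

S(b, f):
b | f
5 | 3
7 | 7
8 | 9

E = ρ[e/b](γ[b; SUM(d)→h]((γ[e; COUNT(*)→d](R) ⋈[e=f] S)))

Stepwise |·|:
  R → 6
  γ[e; COUNT(*)→d](R) → 4
  S → 3
  (γ[e; COUNT(*)→d](R) ⋈[e=f] S) → 2
  γ[b; SUM(d)→h]((γ[e; COUNT(*)→d](R) ⋈[e=f] S)) → 2
  ρ[e/b](γ[b; SUM(d)→h]((γ[e; COUNT(*)→d](R) ⋈[e=f] S))) → 2

|E| = 2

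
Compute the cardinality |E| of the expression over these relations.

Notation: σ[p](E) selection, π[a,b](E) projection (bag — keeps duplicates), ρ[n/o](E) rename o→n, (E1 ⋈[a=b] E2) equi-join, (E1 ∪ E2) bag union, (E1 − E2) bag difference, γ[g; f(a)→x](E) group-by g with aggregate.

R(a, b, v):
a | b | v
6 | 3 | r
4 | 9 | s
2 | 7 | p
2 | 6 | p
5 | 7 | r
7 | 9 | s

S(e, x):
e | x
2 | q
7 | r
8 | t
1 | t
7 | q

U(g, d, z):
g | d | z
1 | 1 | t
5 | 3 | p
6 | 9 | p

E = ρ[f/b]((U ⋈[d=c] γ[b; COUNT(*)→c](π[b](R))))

Stepwise |·|:
  U → 3
  R → 6
  π[b](R) → 6
  γ[b; COUNT(*)→c](π[b](R)) → 4
  (U ⋈[d=c] γ[b; COUNT(*)→c](π[b](R))) → 2
  ρ[f/b]((U ⋈[d=c] γ[b; COUNT(*)→c](π[b](R)))) → 2

|E| = 2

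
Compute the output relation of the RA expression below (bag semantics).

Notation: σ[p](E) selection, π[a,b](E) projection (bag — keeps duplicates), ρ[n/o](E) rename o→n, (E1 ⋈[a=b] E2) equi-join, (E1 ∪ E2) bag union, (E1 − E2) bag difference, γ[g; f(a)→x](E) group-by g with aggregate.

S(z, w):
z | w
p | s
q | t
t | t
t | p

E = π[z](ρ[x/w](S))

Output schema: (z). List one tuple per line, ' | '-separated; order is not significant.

Subexpression sizes:
  S → 4
  ρ[x/w](S) → 4
  π[z](ρ[x/w](S)) → 4

== RESULT ==
z
p
q
t
t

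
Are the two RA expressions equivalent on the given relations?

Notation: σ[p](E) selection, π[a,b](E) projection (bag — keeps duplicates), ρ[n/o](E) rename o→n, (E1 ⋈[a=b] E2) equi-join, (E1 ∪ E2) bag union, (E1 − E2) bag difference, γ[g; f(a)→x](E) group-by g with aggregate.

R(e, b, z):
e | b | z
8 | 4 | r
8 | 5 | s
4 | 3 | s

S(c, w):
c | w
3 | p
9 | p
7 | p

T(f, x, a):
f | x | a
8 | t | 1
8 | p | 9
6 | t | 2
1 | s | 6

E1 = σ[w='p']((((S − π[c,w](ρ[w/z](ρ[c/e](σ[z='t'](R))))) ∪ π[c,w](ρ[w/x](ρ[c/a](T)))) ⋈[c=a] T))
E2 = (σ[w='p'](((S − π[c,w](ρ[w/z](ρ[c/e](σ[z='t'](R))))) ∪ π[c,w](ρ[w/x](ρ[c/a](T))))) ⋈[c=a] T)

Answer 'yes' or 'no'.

E1 subexpression sizes:
  S → 3
  R → 3
  σ[z='t'](R) → 0
  ρ[c/e](σ[z='t'](R)) → 0
  ρ[w/z](ρ[c/e](σ[z='t'](R))) → 0
  π[c,w](ρ[w/z](ρ[c/e](σ[z='t'](R)))) → 0
  (S − π[c,w](ρ[w/z](ρ[c/e](σ[z='t'](R))))) → 3
  T → 4
  ρ[c/a](T) → 4
  ρ[w/x](ρ[c/a](T)) → 4
  π[c,w](ρ[w/x](ρ[c/a](T))) → 4
  ((S − π[c,w](ρ[w/z](ρ[c/e](σ[z='t'](R))))) ∪ π[c,w](ρ[w/x](ρ[c/a](T)))) → 7
  T → 4
  (((S − π[c,w](ρ[w/z](ρ[c/e](σ[z='t'](R))))) ∪ π[c,w](ρ[w/x](ρ[c/a](T)))) ⋈[c=a] T) → 5
  σ[w='p']((((S − π[c,w](ρ[w/z](ρ[c/e](σ[z='t'](R))))) ∪ π[c,w](ρ[w/x](ρ[c/a](T)))) ⋈[c=a] T)) → 2
E2 subexpression sizes:
  S → 3
  R → 3
  σ[z='t'](R) → 0
  ρ[c/e](σ[z='t'](R)) → 0
  ρ[w/z](ρ[c/e](σ[z='t'](R))) → 0
  π[c,w](ρ[w/z](ρ[c/e](σ[z='t'](R)))) → 0
  (S − π[c,w](ρ[w/z](ρ[c/e](σ[z='t'](R))))) → 3
  T → 4
  ρ[c/a](T) → 4
  ρ[w/x](ρ[c/a](T)) → 4
  π[c,w](ρ[w/x](ρ[c/a](T))) → 4
  ((S − π[c,w](ρ[w/z](ρ[c/e](σ[z='t'](R))))) ∪ π[c,w](ρ[w/x](ρ[c/a](T)))) → 7
  σ[w='p'](((S − π[c,w](ρ[w/z](ρ[c/e](σ[z='t'](R))))) ∪ π[c,w](ρ[w/x](ρ[c/a](T))))) → 4
  T → 4
  (σ[w='p'](((S − π[c,w](ρ[w/z](ρ[c/e](σ[z='t'](R))))) ∪ π[c,w](ρ[w/x](ρ[c/a](T))))) ⋈[c=a] T) → 2

E1 and E2 produce the same multiset:
c | w | f | x | a
9 | p | 8 | p | 9
9 | p | 8 | p | 9

yes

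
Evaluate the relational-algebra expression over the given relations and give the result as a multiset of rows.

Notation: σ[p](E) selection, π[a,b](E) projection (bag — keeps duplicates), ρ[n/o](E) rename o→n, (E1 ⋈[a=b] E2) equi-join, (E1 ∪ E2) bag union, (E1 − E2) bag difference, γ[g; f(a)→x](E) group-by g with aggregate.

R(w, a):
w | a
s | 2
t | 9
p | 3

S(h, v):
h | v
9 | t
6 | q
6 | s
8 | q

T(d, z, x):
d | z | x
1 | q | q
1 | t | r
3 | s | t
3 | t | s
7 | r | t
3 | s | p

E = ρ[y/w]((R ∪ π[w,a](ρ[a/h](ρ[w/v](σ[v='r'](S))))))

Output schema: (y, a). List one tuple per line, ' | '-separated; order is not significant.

Subexpression sizes:
  R → 3
  S → 4
  σ[v='r'](S) → 0
  ρ[w/v](σ[v='r'](S)) → 0
  ρ[a/h](ρ[w/v](σ[v='r'](S))) → 0
  π[w,a](ρ[a/h](ρ[w/v](σ[v='r'](S)))) → 0
  (R ∪ π[w,a](ρ[a/h](ρ[w/v](σ[v='r'](S))))) → 3
  ρ[y/w]((R ∪ π[w,a](ρ[a/h](ρ[w/v](σ[v='r'](S)))))) → 3

== RESULT ==
y | a
p | 3
s | 2
t | 9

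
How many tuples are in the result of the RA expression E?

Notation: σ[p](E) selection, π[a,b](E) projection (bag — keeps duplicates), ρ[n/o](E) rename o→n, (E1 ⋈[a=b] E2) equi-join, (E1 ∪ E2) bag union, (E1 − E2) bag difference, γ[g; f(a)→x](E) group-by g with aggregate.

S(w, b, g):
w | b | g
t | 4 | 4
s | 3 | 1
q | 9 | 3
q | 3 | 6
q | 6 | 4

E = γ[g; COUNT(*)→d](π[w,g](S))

Row counts bottom-up:
  S → 5
  π[w,g](S) → 5
  γ[g; COUNT(*)→d](π[w,g](S)) → 4

|E| = 4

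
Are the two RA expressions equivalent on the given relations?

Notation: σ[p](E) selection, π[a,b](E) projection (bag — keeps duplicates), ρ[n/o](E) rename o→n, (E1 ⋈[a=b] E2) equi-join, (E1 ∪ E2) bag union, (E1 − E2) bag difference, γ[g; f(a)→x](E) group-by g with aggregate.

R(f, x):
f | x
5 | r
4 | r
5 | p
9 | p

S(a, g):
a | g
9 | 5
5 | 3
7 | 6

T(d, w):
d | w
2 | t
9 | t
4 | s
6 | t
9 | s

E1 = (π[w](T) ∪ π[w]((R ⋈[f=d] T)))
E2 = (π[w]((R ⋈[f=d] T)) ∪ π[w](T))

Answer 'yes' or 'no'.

E1 per-node cardinality:
  T → 5
  π[w](T) → 5
  R → 4
  T → 5
  (R ⋈[f=d] T) → 3
  π[w]((R ⋈[f=d] T)) → 3
  (π[w](T) ∪ π[w]((R ⋈[f=d] T))) → 8
E2 per-node cardinality:
  R → 4
  T → 5
  (R ⋈[f=d] T) → 3
  π[w]((R ⋈[f=d] T)) → 3
  T → 5
  π[w](T) → 5
  (π[w]((R ⋈[f=d] T)) ∪ π[w](T)) → 8

E1 and E2 produce the same multiset:
w
s
s
s
s
t
t
t
t

yes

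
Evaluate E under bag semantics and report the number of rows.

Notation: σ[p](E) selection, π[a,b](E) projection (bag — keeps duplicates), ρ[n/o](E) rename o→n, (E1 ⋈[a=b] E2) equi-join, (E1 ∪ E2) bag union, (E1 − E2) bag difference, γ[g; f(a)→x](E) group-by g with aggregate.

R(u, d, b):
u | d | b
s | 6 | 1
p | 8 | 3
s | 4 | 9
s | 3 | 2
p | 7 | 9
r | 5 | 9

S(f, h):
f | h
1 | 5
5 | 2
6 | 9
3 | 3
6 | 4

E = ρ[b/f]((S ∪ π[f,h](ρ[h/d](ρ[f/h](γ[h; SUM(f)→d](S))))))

Stepwise |·|:
  S → 5
  S → 5
  γ[h; SUM(f)→d](S) → 5
  ρ[f/h](γ[h; SUM(f)→d](S)) → 5
  ρ[h/d](ρ[f/h](γ[h; SUM(f)→d](S))) → 5
  π[f,h](ρ[h/d](ρ[f/h](γ[h; SUM(f)→d](S)))) → 5
  (S ∪ π[f,h](ρ[h/d](ρ[f/h](γ[h; SUM(f)→d](S))))) → 10
  ρ[b/f]((S ∪ π[f,h](ρ[h/d](ρ[f/h](γ[h; SUM(f)→d](S)))))) → 10

|E| = 10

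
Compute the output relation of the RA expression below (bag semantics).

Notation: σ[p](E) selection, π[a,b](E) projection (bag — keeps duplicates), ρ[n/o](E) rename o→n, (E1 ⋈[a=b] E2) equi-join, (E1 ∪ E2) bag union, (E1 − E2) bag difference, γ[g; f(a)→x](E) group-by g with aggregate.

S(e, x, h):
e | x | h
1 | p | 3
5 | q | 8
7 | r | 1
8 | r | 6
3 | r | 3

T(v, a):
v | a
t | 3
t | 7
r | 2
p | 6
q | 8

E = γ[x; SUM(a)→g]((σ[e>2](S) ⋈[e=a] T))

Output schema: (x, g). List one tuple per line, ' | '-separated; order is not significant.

Per-node cardinality:
  S → 5
  σ[e>2](S) → 4
  T → 5
  (σ[e>2](S) ⋈[e=a] T) → 3
  γ[x; SUM(a)→g]((σ[e>2](S) ⋈[e=a] T)) → 1

== RESULT ==
x | g
r | 18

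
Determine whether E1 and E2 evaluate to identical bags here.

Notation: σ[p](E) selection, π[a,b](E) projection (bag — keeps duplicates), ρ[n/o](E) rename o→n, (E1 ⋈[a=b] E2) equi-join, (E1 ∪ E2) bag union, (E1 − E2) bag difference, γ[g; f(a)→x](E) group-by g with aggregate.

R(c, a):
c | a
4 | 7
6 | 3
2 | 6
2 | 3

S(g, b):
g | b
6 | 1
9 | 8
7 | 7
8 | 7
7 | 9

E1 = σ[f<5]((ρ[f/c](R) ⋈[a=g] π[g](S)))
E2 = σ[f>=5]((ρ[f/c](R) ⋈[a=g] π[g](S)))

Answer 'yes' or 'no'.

E1 per-node cardinality:
  R → 4
  ρ[f/c](R) → 4
  S → 5
  π[g](S) → 5
  (ρ[f/c](R) ⋈[a=g] π[g](S)) → 3
  σ[f<5]((ρ[f/c](R) ⋈[a=g] π[g](S))) → 3
E2 per-node cardinality:
  R → 4
  ρ[f/c](R) → 4
  S → 5
  π[g](S) → 5
  (ρ[f/c](R) ⋈[a=g] π[g](S)) → 3
  σ[f>=5]((ρ[f/c](R) ⋈[a=g] π[g](S))) → 0

E1 result:
f | a | g
2 | 6 | 6
4 | 7 | 7
4 | 7 | 7
E2 result:
f | a | g
(0 rows)
Witness: (2, 6, 6) appears 1× in E1 but 0× in E2.

no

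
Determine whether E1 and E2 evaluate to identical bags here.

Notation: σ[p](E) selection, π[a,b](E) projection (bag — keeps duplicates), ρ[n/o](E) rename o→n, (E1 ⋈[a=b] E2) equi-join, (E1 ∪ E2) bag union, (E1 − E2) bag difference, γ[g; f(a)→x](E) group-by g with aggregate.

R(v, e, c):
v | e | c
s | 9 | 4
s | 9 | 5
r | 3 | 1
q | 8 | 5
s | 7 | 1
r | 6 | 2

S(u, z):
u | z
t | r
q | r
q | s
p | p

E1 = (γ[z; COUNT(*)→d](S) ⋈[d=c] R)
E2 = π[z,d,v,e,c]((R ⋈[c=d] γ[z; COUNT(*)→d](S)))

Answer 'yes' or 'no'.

E1 subexpression sizes:
  S → 4
  γ[z; COUNT(*)→d](S) → 3
  R → 6
  (γ[z; COUNT(*)→d](S) ⋈[d=c] R) → 5
E2 subexpression sizes:
  R → 6
  S → 4
  γ[z; COUNT(*)→d](S) → 3
  (R ⋈[c=d] γ[z; COUNT(*)→d](S)) → 5
  π[z,d,v,e,c]((R ⋈[c=d] γ[z; COUNT(*)→d](S))) → 5

E1 and E2 produce the same multiset:
z | d | v | e | c
p | 1 | r | 3 | 1
p | 1 | s | 7 | 1
r | 2 | r | 6 | 2
s | 1 | r | 3 | 1
s | 1 | s | 7 | 1

yes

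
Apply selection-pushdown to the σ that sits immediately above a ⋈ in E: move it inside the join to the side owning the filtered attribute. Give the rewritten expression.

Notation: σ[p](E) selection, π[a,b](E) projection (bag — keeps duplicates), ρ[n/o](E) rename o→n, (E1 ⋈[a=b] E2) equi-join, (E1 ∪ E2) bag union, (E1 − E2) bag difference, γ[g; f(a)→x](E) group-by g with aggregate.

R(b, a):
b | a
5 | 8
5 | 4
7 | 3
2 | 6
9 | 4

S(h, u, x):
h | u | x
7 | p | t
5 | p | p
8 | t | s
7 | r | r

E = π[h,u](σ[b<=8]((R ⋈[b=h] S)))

σ filters on b, owned by the left side.
E' = π[h,u]((σ[b<=8](R) ⋈[b=h] S))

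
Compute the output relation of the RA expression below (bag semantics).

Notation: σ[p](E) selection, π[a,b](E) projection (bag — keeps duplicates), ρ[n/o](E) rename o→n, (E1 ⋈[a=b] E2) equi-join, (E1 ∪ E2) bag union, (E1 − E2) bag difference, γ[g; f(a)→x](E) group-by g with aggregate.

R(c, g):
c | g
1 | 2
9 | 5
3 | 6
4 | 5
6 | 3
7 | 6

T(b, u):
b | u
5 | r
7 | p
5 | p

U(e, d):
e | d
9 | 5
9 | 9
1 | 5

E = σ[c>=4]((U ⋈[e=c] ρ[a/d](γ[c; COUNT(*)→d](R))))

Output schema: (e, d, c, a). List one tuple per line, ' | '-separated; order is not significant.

Per-node cardinality:
  U → 3
  R → 6
  γ[c; COUNT(*)→d](R) → 6
  ρ[a/d](γ[c; COUNT(*)→d](R)) → 6
  (U ⋈[e=c] ρ[a/d](γ[c; COUNT(*)→d](R))) → 3
  σ[c>=4]((U ⋈[e=c] ρ[a/d](γ[c; COUNT(*)→d](R)))) → 2

== RESULT ==
e | d | c | a
9 | 5 | 9 | 1
9 | 9 | 9 | 1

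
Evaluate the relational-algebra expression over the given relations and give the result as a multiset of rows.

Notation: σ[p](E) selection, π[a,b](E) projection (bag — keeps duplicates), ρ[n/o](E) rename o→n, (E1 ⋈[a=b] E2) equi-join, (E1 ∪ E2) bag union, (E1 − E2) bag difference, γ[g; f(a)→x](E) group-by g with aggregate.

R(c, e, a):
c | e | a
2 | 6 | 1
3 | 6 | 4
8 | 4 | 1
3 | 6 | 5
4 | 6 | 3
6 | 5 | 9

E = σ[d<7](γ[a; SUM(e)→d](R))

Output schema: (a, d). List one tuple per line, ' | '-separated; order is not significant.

Stepwise |·|:
  R → 6
  γ[a; SUM(e)→d](R) → 5
  σ[d<7](γ[a; SUM(e)→d](R)) → 4

== RESULT ==
a | d
3 | 6
4 | 6
5 | 6
9 | 5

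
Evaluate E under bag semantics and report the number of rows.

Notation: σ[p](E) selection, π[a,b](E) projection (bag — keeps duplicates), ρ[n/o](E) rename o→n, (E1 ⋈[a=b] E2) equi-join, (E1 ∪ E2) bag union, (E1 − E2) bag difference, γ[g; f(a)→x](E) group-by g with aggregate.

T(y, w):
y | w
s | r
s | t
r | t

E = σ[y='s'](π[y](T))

Subexpression sizes:
  T → 3
  π[y](T) → 3
  σ[y='s'](π[y](T)) → 2

|E| = 2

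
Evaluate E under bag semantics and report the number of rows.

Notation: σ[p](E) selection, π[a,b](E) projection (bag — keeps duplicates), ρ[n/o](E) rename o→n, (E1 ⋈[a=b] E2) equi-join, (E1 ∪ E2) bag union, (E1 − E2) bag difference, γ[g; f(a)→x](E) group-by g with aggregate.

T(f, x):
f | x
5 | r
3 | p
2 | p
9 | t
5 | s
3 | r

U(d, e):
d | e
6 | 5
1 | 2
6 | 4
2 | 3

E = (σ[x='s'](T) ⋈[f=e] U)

Per-node cardinality:
  T → 6
  σ[x='s'](T) → 1
  U → 4
  (σ[x='s'](T) ⋈[f=e] U) → 1

|E| = 1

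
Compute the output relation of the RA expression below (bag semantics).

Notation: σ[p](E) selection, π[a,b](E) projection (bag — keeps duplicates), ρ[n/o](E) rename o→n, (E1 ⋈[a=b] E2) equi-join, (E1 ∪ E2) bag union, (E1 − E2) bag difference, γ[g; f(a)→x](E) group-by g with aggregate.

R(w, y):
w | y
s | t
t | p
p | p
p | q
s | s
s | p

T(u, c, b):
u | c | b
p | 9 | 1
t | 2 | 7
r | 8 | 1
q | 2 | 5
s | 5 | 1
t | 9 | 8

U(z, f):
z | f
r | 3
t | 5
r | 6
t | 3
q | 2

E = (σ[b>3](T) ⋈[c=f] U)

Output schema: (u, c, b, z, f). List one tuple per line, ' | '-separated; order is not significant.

Row counts bottom-up:
  T → 6
  σ[b>3](T) → 3
  U → 5
  (σ[b>3](T) ⋈[c=f] U) → 2

== RESULT ==
u | c | b | z | f
q | 2 | 5 | q | 2
t | 2 | 7 | q | 2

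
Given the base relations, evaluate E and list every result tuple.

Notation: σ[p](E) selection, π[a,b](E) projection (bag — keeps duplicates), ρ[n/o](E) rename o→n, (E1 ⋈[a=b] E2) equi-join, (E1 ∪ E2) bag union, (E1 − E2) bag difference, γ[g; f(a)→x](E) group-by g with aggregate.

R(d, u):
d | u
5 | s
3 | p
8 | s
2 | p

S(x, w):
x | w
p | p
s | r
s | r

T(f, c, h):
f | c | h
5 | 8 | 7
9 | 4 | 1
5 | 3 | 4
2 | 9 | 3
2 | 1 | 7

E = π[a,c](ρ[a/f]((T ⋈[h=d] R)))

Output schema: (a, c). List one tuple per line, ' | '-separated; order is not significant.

Stepwise |·|:
  T → 5
  R → 4
  (T ⋈[h=d] R) → 1
  ρ[a/f]((T ⋈[h=d] R)) → 1
  π[a,c](ρ[a/f]((T ⋈[h=d] R))) → 1

== RESULT ==
a | c
2 | 9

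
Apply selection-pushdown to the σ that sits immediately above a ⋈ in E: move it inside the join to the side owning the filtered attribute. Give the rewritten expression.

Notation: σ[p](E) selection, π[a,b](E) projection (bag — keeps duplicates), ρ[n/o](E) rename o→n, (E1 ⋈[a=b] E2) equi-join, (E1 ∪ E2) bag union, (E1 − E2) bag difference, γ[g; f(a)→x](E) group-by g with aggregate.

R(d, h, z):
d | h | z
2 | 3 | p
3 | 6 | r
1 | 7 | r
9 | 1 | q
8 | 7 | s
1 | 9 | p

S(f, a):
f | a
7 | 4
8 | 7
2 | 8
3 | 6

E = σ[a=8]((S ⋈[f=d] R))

σ filters on a, owned by the left side.
E' = (σ[a=8](S) ⋈[f=d] R)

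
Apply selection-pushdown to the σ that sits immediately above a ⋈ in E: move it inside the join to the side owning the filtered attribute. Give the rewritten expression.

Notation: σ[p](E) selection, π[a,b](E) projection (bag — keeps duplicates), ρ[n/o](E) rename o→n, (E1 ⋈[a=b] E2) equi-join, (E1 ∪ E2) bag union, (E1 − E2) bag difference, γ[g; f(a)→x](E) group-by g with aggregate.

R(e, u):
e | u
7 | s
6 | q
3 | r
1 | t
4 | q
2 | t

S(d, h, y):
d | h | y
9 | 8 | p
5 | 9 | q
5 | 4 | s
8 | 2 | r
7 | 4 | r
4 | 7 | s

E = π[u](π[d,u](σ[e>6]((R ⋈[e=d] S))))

σ filters on e, owned by the left side.
E' = π[u](π[d,u]((σ[e>6](R) ⋈[e=d] S)))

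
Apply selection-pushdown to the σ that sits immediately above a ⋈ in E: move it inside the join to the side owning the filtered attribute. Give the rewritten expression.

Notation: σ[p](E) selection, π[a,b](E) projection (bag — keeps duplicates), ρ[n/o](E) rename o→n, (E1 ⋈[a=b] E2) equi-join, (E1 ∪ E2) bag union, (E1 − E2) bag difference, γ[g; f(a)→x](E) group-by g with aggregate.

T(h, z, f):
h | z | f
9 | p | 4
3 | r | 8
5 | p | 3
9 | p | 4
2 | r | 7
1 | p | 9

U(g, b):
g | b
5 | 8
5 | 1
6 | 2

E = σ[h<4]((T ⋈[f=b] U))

σ filters on h, owned by the left side.
E' = (σ[h<4](T) ⋈[f=b] U)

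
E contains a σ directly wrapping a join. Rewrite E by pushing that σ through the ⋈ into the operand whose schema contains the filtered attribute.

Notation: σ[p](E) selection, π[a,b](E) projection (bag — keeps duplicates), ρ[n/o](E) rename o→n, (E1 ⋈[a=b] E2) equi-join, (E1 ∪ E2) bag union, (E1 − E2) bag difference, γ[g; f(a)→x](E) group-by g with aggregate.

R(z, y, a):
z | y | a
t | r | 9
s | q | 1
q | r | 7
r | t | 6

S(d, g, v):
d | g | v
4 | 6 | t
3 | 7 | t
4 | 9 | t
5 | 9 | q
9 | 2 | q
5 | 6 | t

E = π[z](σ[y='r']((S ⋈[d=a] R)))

σ filters on y, owned by the right side.
E' = π[z]((S ⋈[d=a] σ[y='r'](R)))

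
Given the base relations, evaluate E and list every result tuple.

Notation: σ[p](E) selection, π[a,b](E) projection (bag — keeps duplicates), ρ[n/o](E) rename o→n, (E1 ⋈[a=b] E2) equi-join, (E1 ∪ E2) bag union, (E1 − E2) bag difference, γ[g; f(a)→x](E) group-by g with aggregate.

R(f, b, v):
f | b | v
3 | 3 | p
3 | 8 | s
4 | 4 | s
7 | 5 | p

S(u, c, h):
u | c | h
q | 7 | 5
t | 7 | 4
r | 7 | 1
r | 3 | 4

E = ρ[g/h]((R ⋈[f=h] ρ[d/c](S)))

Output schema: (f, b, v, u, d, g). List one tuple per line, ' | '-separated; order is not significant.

Subexpression sizes:
  R → 4
  S → 4
  ρ[d/c](S) → 4
  (R ⋈[f=h] ρ[d/c](S)) → 2
  ρ[g/h]((R ⋈[f=h] ρ[d/c](S))) → 2

== RESULT ==
f | b | v | u | d | g
4 | 4 | s | r | 3 | 4
4 | 4 | s | t | 7 | 4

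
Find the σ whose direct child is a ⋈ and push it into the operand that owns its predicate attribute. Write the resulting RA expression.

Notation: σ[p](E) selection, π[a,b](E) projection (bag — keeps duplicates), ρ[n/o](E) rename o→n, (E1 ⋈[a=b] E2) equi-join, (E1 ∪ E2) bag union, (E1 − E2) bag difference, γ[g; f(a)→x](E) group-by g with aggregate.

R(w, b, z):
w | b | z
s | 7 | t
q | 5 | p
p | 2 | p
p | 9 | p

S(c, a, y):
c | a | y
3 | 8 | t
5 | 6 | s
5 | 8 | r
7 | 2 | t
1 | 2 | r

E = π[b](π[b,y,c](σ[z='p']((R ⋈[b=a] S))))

σ filters on z, owned by the left side.
E' = π[b](π[b,y,c]((σ[z='p'](R) ⋈[b=a] S)))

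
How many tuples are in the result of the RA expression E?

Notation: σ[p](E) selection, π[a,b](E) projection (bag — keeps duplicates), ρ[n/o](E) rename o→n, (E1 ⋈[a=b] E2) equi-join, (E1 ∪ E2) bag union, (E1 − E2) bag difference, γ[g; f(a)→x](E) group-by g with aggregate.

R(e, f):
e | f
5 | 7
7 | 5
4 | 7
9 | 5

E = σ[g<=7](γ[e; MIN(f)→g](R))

Stepwise |·|:
  R → 4
  γ[e; MIN(f)→g](R) → 4
  σ[g<=7](γ[e; MIN(f)→g](R)) → 4

|E| = 4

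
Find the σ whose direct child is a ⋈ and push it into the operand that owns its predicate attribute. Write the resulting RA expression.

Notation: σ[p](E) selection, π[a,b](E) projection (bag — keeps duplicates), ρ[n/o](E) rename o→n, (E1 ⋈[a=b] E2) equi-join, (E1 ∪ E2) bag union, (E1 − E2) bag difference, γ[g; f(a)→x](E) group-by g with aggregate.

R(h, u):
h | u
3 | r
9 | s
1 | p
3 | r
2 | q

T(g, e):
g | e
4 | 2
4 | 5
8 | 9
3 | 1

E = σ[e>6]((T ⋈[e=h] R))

σ filters on e, owned by the left side.
E' = (σ[e>6](T) ⋈[e=h] R)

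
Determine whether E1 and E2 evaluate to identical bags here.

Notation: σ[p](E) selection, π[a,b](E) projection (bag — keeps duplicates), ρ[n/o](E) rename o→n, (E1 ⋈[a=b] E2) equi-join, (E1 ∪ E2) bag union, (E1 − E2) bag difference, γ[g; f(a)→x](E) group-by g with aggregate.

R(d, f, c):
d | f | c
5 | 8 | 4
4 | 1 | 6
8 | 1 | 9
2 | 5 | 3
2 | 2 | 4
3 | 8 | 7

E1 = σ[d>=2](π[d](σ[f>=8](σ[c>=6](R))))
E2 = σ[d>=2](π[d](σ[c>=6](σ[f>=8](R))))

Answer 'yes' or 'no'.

E1 per-node cardinality:
  R → 6
  σ[c>=6](R) → 3
  σ[f>=8](σ[c>=6](R)) → 1
  π[d](σ[f>=8](σ[c>=6](R))) → 1
  σ[d>=2](π[d](σ[f>=8](σ[c>=6](R)))) → 1
E2 per-node cardinality:
  R → 6
  σ[f>=8](R) → 2
  σ[c>=6](σ[f>=8](R)) → 1
  π[d](σ[c>=6](σ[f>=8](R))) → 1
  σ[d>=2](π[d](σ[c>=6](σ[f>=8](R)))) → 1

E1 and E2 produce the same multiset:
d
3

yes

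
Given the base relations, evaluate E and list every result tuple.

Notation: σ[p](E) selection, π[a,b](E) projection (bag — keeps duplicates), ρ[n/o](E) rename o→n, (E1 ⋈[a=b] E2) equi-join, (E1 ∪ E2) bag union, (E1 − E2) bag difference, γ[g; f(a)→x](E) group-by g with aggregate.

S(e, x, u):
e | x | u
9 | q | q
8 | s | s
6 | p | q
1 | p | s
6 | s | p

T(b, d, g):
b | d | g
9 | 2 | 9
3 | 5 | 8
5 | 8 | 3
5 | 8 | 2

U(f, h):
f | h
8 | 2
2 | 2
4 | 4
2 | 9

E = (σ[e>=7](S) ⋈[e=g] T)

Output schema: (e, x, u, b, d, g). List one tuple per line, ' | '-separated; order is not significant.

Per-node cardinality:
  S → 5
  σ[e>=7](S) → 2
  T → 4
  (σ[e>=7](S) ⋈[e=g] T) → 2

== RESULT ==
e | x | u | b | d | g
8 | s | s | 3 | 5 | 8
9 | q | q | 9 | 2 | 9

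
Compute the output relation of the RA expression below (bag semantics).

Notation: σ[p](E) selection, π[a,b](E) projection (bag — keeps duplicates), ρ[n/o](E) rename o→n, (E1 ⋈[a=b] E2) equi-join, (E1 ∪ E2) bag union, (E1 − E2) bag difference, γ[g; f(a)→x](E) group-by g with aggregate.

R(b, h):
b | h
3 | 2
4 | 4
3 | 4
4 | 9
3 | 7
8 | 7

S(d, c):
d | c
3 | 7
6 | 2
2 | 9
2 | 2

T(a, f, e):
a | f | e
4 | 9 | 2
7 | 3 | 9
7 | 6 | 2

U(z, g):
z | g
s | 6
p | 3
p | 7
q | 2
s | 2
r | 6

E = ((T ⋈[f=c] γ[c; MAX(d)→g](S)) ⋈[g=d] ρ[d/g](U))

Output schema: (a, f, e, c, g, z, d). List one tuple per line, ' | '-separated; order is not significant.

Subexpression sizes:
  T → 3
  S → 4
  γ[c; MAX(d)→g](S) → 3
  (T ⋈[f=c] γ[c; MAX(d)→g](S)) → 1
  U → 6
  ρ[d/g](U) → 6
  ((T ⋈[f=c] γ[c; MAX(d)→g](S)) ⋈[g=d] ρ[d/g](U)) → 2

== RESULT ==
a | f | e | c | g | z | d
4 | 9 | 2 | 9 | 2 | q | 2
4 | 9 | 2 | 9 | 2 | s | 2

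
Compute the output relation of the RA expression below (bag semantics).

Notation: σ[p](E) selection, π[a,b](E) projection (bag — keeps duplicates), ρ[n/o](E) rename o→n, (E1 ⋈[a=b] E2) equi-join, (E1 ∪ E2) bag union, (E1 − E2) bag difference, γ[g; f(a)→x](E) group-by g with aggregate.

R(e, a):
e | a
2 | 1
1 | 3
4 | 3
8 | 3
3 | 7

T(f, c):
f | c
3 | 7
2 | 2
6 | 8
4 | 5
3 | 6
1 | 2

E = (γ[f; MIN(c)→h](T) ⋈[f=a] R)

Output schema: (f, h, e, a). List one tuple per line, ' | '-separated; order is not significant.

Per-node cardinality:
  T → 6
  γ[f; MIN(c)→h](T) → 5
  R → 5
  (γ[f; MIN(c)→h](T) ⋈[f=a] R) → 4

== RESULT ==
f | h | e | a
1 | 2 | 2 | 1
3 | 6 | 1 | 3
3 | 6 | 4 | 3
3 | 6 | 8 | 3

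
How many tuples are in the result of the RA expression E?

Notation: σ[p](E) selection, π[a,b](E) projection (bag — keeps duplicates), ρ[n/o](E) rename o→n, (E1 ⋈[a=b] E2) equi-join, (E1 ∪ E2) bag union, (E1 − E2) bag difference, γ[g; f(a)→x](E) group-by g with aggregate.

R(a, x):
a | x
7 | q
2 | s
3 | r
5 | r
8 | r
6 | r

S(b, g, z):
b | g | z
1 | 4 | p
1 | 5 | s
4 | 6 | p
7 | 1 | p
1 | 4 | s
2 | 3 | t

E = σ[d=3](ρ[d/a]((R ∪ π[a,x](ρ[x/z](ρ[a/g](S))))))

Subexpression sizes:
  R → 6
  S → 6
  ρ[a/g](S) → 6
  ρ[x/z](ρ[a/g](S)) → 6
  π[a,x](ρ[x/z](ρ[a/g](S))) → 6
  (R ∪ π[a,x](ρ[x/z](ρ[a/g](S)))) → 12
  ρ[d/a]((R ∪ π[a,x](ρ[x/z](ρ[a/g](S))))) → 12
  σ[d=3](ρ[d/a]((R ∪ π[a,x](ρ[x/z](ρ[a/g](S)))))) → 2

|E| = 2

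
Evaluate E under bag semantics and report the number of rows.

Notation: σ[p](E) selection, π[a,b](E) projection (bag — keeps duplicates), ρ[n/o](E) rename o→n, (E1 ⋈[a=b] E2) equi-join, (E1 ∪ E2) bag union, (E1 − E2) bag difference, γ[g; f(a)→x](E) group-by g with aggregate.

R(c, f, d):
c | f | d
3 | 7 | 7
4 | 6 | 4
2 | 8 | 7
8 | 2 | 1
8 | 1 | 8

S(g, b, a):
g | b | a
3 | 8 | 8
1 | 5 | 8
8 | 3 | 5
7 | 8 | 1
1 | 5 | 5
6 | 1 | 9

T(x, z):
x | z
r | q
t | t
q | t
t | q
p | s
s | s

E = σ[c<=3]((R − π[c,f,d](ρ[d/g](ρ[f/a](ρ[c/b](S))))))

Stepwise |·|:
  R → 5
  S → 6
  ρ[c/b](S) → 6
  ρ[f/a](ρ[c/b](S)) → 6
  ρ[d/g](ρ[f/a](ρ[c/b](S))) → 6
  π[c,f,d](ρ[d/g](ρ[f/a](ρ[c/b](S)))) → 6
  (R − π[c,f,d](ρ[d/g](ρ[f/a](ρ[c/b](S))))) → 5
  σ[c<=3]((R − π[c,f,d](ρ[d/g](ρ[f/a](ρ[c/b](S)))))) → 2

|E| = 2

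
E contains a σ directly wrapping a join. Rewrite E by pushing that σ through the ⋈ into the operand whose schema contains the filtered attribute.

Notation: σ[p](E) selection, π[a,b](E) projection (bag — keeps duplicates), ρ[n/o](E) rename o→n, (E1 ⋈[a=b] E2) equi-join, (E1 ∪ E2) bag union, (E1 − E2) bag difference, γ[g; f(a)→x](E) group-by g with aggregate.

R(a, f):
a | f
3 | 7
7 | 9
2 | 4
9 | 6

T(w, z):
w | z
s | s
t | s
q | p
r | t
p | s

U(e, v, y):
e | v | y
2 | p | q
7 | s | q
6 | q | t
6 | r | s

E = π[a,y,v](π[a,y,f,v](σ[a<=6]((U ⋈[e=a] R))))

σ filters on a, owned by the right side.
E' = π[a,y,v](π[a,y,f,v]((U ⋈[e=a] σ[a<=6](R))))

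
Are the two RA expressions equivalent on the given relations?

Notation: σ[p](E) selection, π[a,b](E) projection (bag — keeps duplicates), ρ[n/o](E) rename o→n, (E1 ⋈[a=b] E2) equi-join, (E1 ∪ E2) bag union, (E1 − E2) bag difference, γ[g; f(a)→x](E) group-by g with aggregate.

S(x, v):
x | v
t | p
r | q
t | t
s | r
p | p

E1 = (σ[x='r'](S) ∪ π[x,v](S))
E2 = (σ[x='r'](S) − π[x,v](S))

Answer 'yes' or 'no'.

E1 row counts bottom-up:
  S → 5
  σ[x='r'](S) → 1
  S → 5
  π[x,v](S) → 5
  (σ[x='r'](S) ∪ π[x,v](S)) → 6
E2 row counts bottom-up:
  S → 5
  σ[x='r'](S) → 1
  S → 5
  π[x,v](S) → 5
  (σ[x='r'](S) − π[x,v](S)) → 0

E1 result:
x | v
p | p
r | q
r | q
s | r
t | p
t | t
E2 result:
x | v
(0 rows)
Witness: ('t', 't') appears 1× in E1 but 0× in E2.

no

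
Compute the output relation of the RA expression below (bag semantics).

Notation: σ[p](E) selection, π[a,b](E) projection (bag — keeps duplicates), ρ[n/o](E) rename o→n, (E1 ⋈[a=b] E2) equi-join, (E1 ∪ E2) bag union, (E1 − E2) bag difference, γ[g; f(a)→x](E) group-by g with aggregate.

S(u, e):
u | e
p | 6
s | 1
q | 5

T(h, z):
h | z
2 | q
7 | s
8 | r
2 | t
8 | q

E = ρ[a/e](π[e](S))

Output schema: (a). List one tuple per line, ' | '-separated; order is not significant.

Per-node cardinality:
  S → 3
  π[e](S) → 3
  ρ[a/e](π[e](S)) → 3

== RESULT ==
a
1
5
6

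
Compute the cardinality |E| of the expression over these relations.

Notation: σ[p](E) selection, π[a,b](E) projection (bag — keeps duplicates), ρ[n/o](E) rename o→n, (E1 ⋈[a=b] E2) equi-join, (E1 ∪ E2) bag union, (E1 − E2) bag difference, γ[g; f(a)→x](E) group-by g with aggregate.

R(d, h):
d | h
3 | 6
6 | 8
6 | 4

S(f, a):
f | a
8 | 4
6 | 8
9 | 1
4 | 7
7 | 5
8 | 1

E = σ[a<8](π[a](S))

Stepwise |·|:
  S → 6
  π[a](S) → 6
  σ[a<8](π[a](S)) → 5

|E| = 5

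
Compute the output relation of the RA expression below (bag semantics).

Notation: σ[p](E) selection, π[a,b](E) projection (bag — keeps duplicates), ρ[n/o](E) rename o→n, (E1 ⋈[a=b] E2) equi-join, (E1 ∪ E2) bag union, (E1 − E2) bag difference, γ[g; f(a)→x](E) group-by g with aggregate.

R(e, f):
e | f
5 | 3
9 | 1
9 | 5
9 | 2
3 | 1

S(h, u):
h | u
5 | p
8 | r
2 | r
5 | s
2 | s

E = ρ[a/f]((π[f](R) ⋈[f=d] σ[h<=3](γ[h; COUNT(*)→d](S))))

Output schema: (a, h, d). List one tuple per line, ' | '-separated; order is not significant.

Row counts bottom-up:
  R → 5
  π[f](R) → 5
  S → 5
  γ[h; COUNT(*)→d](S) → 3
  σ[h<=3](γ[h; COUNT(*)→d](S)) → 1
  (π[f](R) ⋈[f=d] σ[h<=3](γ[h; COUNT(*)→d](S))) → 1
  ρ[a/f]((π[f](R) ⋈[f=d] σ[h<=3](γ[h; COUNT(*)→d](S)))) → 1

== RESULT ==
a | h | d
2 | 2 | 2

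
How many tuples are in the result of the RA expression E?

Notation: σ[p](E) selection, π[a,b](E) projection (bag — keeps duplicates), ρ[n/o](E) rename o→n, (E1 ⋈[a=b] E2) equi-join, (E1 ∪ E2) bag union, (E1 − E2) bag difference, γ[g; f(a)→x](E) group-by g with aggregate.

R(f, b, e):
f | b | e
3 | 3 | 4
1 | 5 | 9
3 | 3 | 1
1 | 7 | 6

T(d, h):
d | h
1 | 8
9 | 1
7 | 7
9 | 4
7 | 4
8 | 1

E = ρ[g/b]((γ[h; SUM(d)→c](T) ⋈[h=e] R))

Row counts bottom-up:
  T → 6
  γ[h; SUM(d)→c](T) → 4
  R → 4
  (γ[h; SUM(d)→c](T) ⋈[h=e] R) → 2
  ρ[g/b]((γ[h; SUM(d)→c](T) ⋈[h=e] R)) → 2

|E| = 2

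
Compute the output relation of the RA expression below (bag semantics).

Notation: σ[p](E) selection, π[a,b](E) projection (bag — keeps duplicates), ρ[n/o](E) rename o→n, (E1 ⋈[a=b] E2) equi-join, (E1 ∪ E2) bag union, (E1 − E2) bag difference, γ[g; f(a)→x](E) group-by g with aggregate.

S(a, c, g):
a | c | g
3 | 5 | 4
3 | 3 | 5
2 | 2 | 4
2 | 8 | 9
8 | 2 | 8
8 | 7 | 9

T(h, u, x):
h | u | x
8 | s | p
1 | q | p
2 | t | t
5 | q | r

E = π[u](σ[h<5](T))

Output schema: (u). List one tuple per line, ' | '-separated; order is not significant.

Per-node cardinality:
  T → 4
  σ[h<5](T) → 2
  π[u](σ[h<5](T)) → 2

== RESULT ==
u
q
t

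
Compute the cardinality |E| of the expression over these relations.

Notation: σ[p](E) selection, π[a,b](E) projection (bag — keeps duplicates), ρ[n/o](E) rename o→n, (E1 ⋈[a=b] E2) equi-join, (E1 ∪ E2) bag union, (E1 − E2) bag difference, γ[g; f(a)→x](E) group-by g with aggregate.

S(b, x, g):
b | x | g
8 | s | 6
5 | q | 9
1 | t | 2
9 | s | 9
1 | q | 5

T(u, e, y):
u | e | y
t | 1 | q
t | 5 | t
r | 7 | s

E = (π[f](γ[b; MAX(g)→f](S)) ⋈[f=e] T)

Per-node cardinality:
  S → 5
  γ[b; MAX(g)→f](S) → 4
  π[f](γ[b; MAX(g)→f](S)) → 4
  T → 3
  (π[f](γ[b; MAX(g)→f](S)) ⋈[f=e] T) → 1

|E| = 1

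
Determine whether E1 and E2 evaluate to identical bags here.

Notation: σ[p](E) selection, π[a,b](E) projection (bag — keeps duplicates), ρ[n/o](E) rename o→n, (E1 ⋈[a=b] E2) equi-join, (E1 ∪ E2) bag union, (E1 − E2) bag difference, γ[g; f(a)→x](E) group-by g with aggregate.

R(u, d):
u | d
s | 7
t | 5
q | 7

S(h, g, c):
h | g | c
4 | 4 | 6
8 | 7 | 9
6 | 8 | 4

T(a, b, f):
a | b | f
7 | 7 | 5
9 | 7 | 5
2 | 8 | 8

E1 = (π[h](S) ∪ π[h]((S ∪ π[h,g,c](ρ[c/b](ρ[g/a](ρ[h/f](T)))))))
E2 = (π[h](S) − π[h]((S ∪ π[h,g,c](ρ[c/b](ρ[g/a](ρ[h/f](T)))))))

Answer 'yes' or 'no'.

E1 per-node cardinality:
  S → 3
  π[h](S) → 3
  S → 3
  T → 3
  ρ[h/f](T) → 3
  ρ[g/a](ρ[h/f](T)) → 3
  ρ[c/b](ρ[g/a](ρ[h/f](T))) → 3
  π[h,g,c](ρ[c/b](ρ[g/a](ρ[h/f](T)))) → 3
  (S ∪ π[h,g,c](ρ[c/b](ρ[g/a](ρ[h/f](T))))) → 6
  π[h]((S ∪ π[h,g,c](ρ[c/b](ρ[g/a](ρ[h/f](T)))))) → 6
  (π[h](S) ∪ π[h]((S ∪ π[h,g,c](ρ[c/b](ρ[g/a](ρ[h/f](T))))))) → 9
E2 per-node cardinality:
  S → 3
  π[h](S) → 3
  S → 3
  T → 3
  ρ[h/f](T) → 3
  ρ[g/a](ρ[h/f](T)) → 3
  ρ[c/b](ρ[g/a](ρ[h/f](T))) → 3
  π[h,g,c](ρ[c/b](ρ[g/a](ρ[h/f](T)))) → 3
  (S ∪ π[h,g,c](ρ[c/b](ρ[g/a](ρ[h/f](T))))) → 6
  π[h]((S ∪ π[h,g,c](ρ[c/b](ρ[g/a](ρ[h/f](T)))))) → 6
  (π[h](S) − π[h]((S ∪ π[h,g,c](ρ[c/b](ρ[g/a](ρ[h/f](T))))))) → 0

E1 result:
h
4
4
5
5
6
6
8
8
8
E2 result:
h
(0 rows)
Witness: (6,) appears 2× in E1 but 0× in E2.

no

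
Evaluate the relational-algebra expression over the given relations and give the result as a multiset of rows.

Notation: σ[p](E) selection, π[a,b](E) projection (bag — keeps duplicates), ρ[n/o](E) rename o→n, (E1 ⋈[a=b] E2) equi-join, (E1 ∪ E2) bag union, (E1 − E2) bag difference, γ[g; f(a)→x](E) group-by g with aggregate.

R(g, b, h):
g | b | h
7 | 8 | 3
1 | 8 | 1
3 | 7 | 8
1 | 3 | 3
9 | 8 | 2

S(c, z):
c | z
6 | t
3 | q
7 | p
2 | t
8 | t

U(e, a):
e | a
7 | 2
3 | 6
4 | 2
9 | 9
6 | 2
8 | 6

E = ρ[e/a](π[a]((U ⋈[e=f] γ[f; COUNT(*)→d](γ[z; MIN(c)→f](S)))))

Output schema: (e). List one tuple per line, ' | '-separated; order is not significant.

Stepwise |·|:
  U → 6
  S → 5
  γ[z; MIN(c)→f](S) → 3
  γ[f; COUNT(*)→d](γ[z; MIN(c)→f](S)) → 3
  (U ⋈[e=f] γ[f; COUNT(*)→d](γ[z; MIN(c)→f](S))) → 2
  π[a]((U ⋈[e=f] γ[f; COUNT(*)→d](γ[z; MIN(c)→f](S)))) → 2
  ρ[e/a](π[a]((U ⋈[e=f] γ[f; COUNT(*)→d](γ[z; MIN(c)→f](S))))) → 2

== RESULT ==
e
2
6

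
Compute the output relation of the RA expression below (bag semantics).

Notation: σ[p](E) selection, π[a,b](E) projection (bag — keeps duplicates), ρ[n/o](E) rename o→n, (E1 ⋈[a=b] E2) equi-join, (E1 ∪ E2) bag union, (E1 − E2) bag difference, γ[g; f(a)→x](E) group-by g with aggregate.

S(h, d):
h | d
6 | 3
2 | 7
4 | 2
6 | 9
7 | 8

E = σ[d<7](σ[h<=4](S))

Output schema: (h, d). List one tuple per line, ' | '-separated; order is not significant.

Per-node cardinality:
  S → 5
  σ[h<=4](S) → 2
  σ[d<7](σ[h<=4](S)) → 1

== RESULT ==
h | d
4 | 2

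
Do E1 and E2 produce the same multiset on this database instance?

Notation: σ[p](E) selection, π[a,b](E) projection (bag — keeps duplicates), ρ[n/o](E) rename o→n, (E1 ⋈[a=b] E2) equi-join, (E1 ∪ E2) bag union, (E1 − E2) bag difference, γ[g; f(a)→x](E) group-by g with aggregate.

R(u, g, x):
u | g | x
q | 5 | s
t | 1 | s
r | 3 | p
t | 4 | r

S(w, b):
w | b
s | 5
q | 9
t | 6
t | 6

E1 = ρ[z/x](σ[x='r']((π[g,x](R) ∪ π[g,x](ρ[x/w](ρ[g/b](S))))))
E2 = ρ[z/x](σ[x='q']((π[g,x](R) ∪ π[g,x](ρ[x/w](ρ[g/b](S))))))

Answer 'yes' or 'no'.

E1 stepwise |·|:
  R → 4
  π[g,x](R) → 4
  S → 4
  ρ[g/b](S) → 4
  ρ[x/w](ρ[g/b](S)) → 4
  π[g,x](ρ[x/w](ρ[g/b](S))) → 4
  (π[g,x](R) ∪ π[g,x](ρ[x/w](ρ[g/b](S)))) → 8
  σ[x='r']((π[g,x](R) ∪ π[g,x](ρ[x/w](ρ[g/b](S))))) → 1
  ρ[z/x](σ[x='r']((π[g,x](R) ∪ π[g,x](ρ[x/w](ρ[g/b](S)))))) → 1
E2 stepwise |·|:
  R → 4
  π[g,x](R) → 4
  S → 4
  ρ[g/b](S) → 4
  ρ[x/w](ρ[g/b](S)) → 4
  π[g,x](ρ[x/w](ρ[g/b](S))) → 4
  (π[g,x](R) ∪ π[g,x](ρ[x/w](ρ[g/b](S)))) → 8
  σ[x='q']((π[g,x](R) ∪ π[g,x](ρ[x/w](ρ[g/b](S))))) → 1
  ρ[z/x](σ[x='q']((π[g,x](R) ∪ π[g,x](ρ[x/w](ρ[g/b](S)))))) → 1

E1 result:
g | z
4 | r
E2 result:
g | z
9 | q
Witness: (4, 'r') appears 1× in E1 but 0× in E2.

no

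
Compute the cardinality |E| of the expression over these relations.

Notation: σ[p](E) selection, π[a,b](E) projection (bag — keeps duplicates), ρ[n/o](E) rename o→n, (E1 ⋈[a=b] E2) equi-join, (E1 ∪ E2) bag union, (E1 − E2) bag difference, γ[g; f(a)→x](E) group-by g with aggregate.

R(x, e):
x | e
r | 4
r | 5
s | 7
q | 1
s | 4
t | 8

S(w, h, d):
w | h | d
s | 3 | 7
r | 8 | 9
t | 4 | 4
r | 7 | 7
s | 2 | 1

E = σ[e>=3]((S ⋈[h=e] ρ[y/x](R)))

Per-node cardinality:
  S → 5
  R → 6
  ρ[y/x](R) → 6
  (S ⋈[h=e] ρ[y/x](R)) → 4
  σ[e>=3]((S ⋈[h=e] ρ[y/x](R))) → 4

|E| = 4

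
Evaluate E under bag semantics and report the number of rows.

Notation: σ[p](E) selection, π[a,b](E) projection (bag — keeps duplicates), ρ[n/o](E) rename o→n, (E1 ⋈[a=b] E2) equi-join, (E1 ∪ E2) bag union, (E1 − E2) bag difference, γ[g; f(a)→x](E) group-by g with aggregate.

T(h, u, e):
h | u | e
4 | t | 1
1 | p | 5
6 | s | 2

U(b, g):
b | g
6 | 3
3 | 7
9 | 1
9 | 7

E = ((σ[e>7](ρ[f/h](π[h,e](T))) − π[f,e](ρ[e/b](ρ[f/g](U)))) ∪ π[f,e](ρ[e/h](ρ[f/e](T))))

Subexpression sizes:
  T → 3
  π[h,e](T) → 3
  ρ[f/h](π[h,e](T)) → 3
  σ[e>7](ρ[f/h](π[h,e](T))) → 0
  U → 4
  ρ[f/g](U) → 4
  ρ[e/b](ρ[f/g](U)) → 4
  π[f,e](ρ[e/b](ρ[f/g](U))) → 4
  (σ[e>7](ρ[f/h](π[h,e](T))) − π[f,e](ρ[e/b](ρ[f/g](U)))) → 0
  T → 3
  ρ[f/e](T) → 3
  ρ[e/h](ρ[f/e](T)) → 3
  π[f,e](ρ[e/h](ρ[f/e](T))) → 3
  ((σ[e>7](ρ[f/h](π[h,e](T))) − π[f,e](ρ[e/b](ρ[f/g](U)))) ∪ π[f,e](ρ[e/h](ρ[f/e](T)))) → 3

|E| = 3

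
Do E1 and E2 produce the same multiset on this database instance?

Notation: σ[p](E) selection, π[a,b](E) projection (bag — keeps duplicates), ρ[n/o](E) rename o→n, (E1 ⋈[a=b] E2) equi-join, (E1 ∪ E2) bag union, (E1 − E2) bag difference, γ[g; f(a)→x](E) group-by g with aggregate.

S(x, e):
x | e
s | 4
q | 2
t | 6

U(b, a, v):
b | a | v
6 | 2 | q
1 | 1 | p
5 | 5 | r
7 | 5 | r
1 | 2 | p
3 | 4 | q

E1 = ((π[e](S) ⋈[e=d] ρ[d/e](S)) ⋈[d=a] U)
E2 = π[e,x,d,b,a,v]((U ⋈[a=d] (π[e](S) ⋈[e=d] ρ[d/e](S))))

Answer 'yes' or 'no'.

E1 per-node cardinality:
  S → 3
  π[e](S) → 3
  S → 3
  ρ[d/e](S) → 3
  (π[e](S) ⋈[e=d] ρ[d/e](S)) → 3
  U → 6
  ((π[e](S) ⋈[e=d] ρ[d/e](S)) ⋈[d=a] U) → 3
E2 per-node cardinality:
  U → 6
  S → 3
  π[e](S) → 3
  S → 3
  ρ[d/e](S) → 3
  (π[e](S) ⋈[e=d] ρ[d/e](S)) → 3
  (U ⋈[a=d] (π[e](S) ⋈[e=d] ρ[d/e](S))) → 3
  π[e,x,d,b,a,v]((U ⋈[a=d] (π[e](S) ⋈[e=d] ρ[d/e](S)))) → 3

E1 and E2 produce the same multiset:
e | x | d | b | a | v
2 | q | 2 | 1 | 2 | p
2 | q | 2 | 6 | 2 | q
4 | s | 4 | 3 | 4 | q

yes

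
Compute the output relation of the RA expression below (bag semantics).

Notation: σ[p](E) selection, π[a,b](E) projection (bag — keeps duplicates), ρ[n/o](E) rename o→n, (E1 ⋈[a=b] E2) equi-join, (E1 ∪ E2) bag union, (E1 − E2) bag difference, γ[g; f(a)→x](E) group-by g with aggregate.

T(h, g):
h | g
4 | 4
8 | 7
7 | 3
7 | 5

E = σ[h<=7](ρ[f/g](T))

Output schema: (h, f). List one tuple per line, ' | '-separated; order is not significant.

Subexpression sizes:
  T → 4
  ρ[f/g](T) → 4
  σ[h<=7](ρ[f/g](T)) → 3

== RESULT ==
h | f
4 | 4
7 | 3
7 | 5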